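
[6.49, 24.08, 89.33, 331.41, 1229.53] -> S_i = 6.49*3.71^i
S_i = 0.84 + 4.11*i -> [0.84, 4.95, 9.06, 13.17, 17.28]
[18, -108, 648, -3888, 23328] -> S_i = 18*-6^i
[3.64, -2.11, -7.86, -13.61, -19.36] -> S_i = 3.64 + -5.75*i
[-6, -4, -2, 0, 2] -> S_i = -6 + 2*i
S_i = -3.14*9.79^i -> [-3.14, -30.74, -300.95, -2946.31, -28844.33]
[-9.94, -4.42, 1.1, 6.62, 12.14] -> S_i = -9.94 + 5.52*i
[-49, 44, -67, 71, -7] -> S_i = Random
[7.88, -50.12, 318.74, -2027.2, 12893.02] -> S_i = 7.88*(-6.36)^i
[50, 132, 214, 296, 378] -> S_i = 50 + 82*i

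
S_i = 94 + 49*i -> [94, 143, 192, 241, 290]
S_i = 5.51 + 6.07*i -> [5.51, 11.58, 17.65, 23.72, 29.79]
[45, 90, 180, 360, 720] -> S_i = 45*2^i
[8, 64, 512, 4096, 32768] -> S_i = 8*8^i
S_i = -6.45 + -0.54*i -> [-6.45, -6.99, -7.53, -8.07, -8.61]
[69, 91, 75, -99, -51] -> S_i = Random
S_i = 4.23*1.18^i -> [4.23, 4.99, 5.89, 6.95, 8.2]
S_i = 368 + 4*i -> [368, 372, 376, 380, 384]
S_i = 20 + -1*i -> [20, 19, 18, 17, 16]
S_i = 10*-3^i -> [10, -30, 90, -270, 810]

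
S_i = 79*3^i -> [79, 237, 711, 2133, 6399]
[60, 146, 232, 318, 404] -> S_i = 60 + 86*i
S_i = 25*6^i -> [25, 150, 900, 5400, 32400]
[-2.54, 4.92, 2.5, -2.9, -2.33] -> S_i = Random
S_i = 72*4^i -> [72, 288, 1152, 4608, 18432]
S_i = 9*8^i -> [9, 72, 576, 4608, 36864]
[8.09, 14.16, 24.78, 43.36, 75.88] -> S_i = 8.09*1.75^i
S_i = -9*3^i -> [-9, -27, -81, -243, -729]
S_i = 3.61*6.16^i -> [3.61, 22.24, 136.98, 843.82, 5197.93]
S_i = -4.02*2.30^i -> [-4.02, -9.25, -21.27, -48.91, -112.5]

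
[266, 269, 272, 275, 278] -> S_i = 266 + 3*i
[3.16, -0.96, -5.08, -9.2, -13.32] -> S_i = 3.16 + -4.12*i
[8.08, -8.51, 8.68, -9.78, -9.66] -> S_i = Random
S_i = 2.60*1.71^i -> [2.6, 4.45, 7.6, 13.0, 22.23]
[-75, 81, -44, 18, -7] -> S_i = Random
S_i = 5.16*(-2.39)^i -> [5.16, -12.33, 29.47, -70.44, 168.36]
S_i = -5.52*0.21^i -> [-5.52, -1.16, -0.24, -0.05, -0.01]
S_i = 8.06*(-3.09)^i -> [8.06, -24.91, 76.96, -237.8, 734.8]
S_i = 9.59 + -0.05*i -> [9.59, 9.54, 9.49, 9.44, 9.39]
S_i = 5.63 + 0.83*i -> [5.63, 6.46, 7.29, 8.12, 8.95]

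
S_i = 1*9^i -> [1, 9, 81, 729, 6561]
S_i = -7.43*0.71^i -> [-7.43, -5.28, -3.75, -2.66, -1.89]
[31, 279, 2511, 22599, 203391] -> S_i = 31*9^i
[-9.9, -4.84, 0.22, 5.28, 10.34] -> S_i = -9.90 + 5.06*i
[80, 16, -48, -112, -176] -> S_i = 80 + -64*i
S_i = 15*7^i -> [15, 105, 735, 5145, 36015]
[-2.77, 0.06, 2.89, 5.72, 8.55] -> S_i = -2.77 + 2.83*i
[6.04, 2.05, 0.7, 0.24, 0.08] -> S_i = 6.04*0.34^i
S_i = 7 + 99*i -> [7, 106, 205, 304, 403]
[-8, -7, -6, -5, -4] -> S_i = -8 + 1*i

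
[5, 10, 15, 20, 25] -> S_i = 5 + 5*i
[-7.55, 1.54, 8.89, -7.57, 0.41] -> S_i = Random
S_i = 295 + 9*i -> [295, 304, 313, 322, 331]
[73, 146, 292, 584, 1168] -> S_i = 73*2^i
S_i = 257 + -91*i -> [257, 166, 75, -16, -107]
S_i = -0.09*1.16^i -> [-0.09, -0.1, -0.12, -0.14, -0.16]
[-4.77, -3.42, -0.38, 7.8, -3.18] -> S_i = Random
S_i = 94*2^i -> [94, 188, 376, 752, 1504]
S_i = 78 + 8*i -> [78, 86, 94, 102, 110]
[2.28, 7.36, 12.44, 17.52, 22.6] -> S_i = 2.28 + 5.08*i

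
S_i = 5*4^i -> [5, 20, 80, 320, 1280]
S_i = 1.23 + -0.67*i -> [1.23, 0.56, -0.11, -0.78, -1.45]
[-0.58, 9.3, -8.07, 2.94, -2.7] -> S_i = Random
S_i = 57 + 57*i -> [57, 114, 171, 228, 285]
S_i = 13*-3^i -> [13, -39, 117, -351, 1053]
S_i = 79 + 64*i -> [79, 143, 207, 271, 335]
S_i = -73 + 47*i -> [-73, -26, 21, 68, 115]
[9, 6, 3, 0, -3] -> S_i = 9 + -3*i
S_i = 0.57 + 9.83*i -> [0.57, 10.4, 20.23, 30.06, 39.89]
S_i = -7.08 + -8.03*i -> [-7.08, -15.11, -23.14, -31.17, -39.2]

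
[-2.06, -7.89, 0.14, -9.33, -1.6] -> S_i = Random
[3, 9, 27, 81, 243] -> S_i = 3*3^i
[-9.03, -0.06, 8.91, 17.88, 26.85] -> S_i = -9.03 + 8.97*i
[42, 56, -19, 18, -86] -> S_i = Random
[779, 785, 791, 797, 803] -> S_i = 779 + 6*i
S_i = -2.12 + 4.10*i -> [-2.12, 1.98, 6.08, 10.18, 14.28]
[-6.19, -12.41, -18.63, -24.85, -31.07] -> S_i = -6.19 + -6.22*i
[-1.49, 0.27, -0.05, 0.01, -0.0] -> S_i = -1.49*(-0.18)^i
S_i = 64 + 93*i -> [64, 157, 250, 343, 436]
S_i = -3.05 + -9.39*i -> [-3.05, -12.44, -21.83, -31.22, -40.61]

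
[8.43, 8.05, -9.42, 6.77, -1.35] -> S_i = Random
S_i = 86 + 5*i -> [86, 91, 96, 101, 106]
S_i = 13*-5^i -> [13, -65, 325, -1625, 8125]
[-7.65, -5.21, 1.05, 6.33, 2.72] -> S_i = Random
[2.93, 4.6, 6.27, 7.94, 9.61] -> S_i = 2.93 + 1.67*i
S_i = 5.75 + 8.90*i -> [5.75, 14.65, 23.55, 32.45, 41.35]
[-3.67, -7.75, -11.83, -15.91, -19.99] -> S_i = -3.67 + -4.08*i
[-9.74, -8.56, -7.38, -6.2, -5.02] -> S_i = -9.74 + 1.18*i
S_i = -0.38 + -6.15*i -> [-0.38, -6.53, -12.68, -18.83, -24.98]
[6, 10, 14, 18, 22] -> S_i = 6 + 4*i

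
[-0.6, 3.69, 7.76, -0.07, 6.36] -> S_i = Random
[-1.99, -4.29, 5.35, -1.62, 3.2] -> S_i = Random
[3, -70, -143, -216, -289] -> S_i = 3 + -73*i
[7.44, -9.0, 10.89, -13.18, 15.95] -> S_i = 7.44*(-1.21)^i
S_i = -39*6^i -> [-39, -234, -1404, -8424, -50544]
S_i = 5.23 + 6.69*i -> [5.23, 11.92, 18.61, 25.3, 31.99]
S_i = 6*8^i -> [6, 48, 384, 3072, 24576]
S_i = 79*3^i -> [79, 237, 711, 2133, 6399]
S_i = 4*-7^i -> [4, -28, 196, -1372, 9604]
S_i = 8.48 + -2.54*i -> [8.48, 5.94, 3.4, 0.86, -1.68]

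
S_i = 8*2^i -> [8, 16, 32, 64, 128]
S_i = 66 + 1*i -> [66, 67, 68, 69, 70]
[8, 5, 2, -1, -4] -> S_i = 8 + -3*i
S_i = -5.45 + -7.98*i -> [-5.45, -13.43, -21.41, -29.39, -37.37]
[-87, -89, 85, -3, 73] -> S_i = Random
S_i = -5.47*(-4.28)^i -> [-5.47, 23.41, -100.2, 428.86, -1835.53]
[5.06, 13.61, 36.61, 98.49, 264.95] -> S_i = 5.06*2.69^i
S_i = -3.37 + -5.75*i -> [-3.37, -9.12, -14.87, -20.62, -26.37]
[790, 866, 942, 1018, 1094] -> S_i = 790 + 76*i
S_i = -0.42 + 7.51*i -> [-0.42, 7.09, 14.6, 22.11, 29.62]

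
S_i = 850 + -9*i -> [850, 841, 832, 823, 814]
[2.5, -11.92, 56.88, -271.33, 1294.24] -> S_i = 2.50*(-4.77)^i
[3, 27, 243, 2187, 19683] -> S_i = 3*9^i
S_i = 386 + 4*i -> [386, 390, 394, 398, 402]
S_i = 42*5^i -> [42, 210, 1050, 5250, 26250]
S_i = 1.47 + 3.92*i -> [1.47, 5.39, 9.31, 13.23, 17.15]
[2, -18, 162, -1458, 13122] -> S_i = 2*-9^i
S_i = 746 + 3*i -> [746, 749, 752, 755, 758]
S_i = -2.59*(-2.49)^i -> [-2.59, 6.45, -16.06, 39.99, -99.56]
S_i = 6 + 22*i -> [6, 28, 50, 72, 94]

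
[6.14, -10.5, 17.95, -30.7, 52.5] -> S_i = 6.14*(-1.71)^i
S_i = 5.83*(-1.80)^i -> [5.83, -10.49, 18.89, -34.0, 61.2]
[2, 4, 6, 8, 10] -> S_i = 2 + 2*i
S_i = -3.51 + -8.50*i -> [-3.51, -12.01, -20.51, -29.01, -37.51]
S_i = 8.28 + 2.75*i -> [8.28, 11.03, 13.78, 16.53, 19.28]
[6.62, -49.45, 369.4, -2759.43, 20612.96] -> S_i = 6.62*(-7.47)^i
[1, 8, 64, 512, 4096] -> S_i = 1*8^i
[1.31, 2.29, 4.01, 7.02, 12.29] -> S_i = 1.31*1.75^i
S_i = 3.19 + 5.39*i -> [3.19, 8.58, 13.97, 19.36, 24.75]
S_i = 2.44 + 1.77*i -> [2.44, 4.21, 5.98, 7.75, 9.52]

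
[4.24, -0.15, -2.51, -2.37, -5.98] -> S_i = Random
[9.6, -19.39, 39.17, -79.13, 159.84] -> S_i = 9.60*(-2.02)^i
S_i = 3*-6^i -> [3, -18, 108, -648, 3888]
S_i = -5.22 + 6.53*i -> [-5.22, 1.31, 7.84, 14.37, 20.9]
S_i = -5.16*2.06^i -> [-5.16, -10.63, -21.9, -45.11, -92.92]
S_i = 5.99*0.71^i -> [5.99, 4.25, 3.02, 2.14, 1.52]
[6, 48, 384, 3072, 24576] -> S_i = 6*8^i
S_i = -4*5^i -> [-4, -20, -100, -500, -2500]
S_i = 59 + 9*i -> [59, 68, 77, 86, 95]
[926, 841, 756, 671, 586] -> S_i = 926 + -85*i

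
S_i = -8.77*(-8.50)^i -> [-8.77, 74.54, -633.63, 5385.88, -45779.95]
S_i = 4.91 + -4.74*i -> [4.91, 0.17, -4.57, -9.31, -14.05]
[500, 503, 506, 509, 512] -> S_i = 500 + 3*i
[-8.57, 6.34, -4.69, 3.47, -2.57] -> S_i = -8.57*(-0.74)^i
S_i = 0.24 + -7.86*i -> [0.24, -7.62, -15.48, -23.34, -31.2]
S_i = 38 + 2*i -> [38, 40, 42, 44, 46]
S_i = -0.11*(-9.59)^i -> [-0.11, 1.05, -10.12, 97.02, -930.39]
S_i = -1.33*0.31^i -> [-1.33, -0.41, -0.13, -0.04, -0.01]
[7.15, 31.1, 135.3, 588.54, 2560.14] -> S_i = 7.15*4.35^i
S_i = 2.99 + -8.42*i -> [2.99, -5.43, -13.85, -22.27, -30.69]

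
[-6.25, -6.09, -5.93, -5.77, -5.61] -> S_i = -6.25 + 0.16*i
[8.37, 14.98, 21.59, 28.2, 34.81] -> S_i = 8.37 + 6.61*i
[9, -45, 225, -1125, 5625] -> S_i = 9*-5^i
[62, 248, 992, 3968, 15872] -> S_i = 62*4^i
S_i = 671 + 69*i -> [671, 740, 809, 878, 947]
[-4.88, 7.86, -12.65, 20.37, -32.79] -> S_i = -4.88*(-1.61)^i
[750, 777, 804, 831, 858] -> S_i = 750 + 27*i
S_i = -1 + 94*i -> [-1, 93, 187, 281, 375]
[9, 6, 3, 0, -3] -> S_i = 9 + -3*i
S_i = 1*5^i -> [1, 5, 25, 125, 625]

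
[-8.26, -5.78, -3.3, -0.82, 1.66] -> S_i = -8.26 + 2.48*i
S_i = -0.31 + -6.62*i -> [-0.31, -6.93, -13.55, -20.17, -26.79]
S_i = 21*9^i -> [21, 189, 1701, 15309, 137781]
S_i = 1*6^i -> [1, 6, 36, 216, 1296]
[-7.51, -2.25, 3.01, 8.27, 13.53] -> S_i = -7.51 + 5.26*i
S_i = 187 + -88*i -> [187, 99, 11, -77, -165]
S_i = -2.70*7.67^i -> [-2.7, -20.71, -158.84, -1218.29, -9344.27]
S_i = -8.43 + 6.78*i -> [-8.43, -1.65, 5.13, 11.91, 18.69]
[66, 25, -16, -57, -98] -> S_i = 66 + -41*i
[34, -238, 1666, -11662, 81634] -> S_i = 34*-7^i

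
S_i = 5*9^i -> [5, 45, 405, 3645, 32805]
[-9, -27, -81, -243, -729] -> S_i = -9*3^i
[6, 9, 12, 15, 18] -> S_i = 6 + 3*i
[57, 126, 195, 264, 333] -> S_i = 57 + 69*i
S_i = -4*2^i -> [-4, -8, -16, -32, -64]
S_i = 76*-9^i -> [76, -684, 6156, -55404, 498636]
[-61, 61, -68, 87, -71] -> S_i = Random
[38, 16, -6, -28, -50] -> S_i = 38 + -22*i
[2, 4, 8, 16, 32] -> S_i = 2*2^i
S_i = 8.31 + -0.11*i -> [8.31, 8.2, 8.09, 7.98, 7.87]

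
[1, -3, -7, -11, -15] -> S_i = 1 + -4*i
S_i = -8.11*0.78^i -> [-8.11, -6.33, -4.93, -3.85, -3.0]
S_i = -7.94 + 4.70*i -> [-7.94, -3.24, 1.46, 6.16, 10.86]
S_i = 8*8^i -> [8, 64, 512, 4096, 32768]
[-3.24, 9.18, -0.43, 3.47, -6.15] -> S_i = Random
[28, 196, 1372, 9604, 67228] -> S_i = 28*7^i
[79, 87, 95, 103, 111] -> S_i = 79 + 8*i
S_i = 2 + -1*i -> [2, 1, 0, -1, -2]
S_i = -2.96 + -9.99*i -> [-2.96, -12.95, -22.94, -32.93, -42.92]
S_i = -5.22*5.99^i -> [-5.22, -31.27, -187.29, -1121.89, -6720.13]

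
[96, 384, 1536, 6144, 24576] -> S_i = 96*4^i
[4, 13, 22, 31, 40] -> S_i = 4 + 9*i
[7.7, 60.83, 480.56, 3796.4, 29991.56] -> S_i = 7.70*7.90^i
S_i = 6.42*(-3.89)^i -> [6.42, -24.97, 97.15, -377.91, 1470.05]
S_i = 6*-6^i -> [6, -36, 216, -1296, 7776]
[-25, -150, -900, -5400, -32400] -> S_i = -25*6^i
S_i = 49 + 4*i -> [49, 53, 57, 61, 65]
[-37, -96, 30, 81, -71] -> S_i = Random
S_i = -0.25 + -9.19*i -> [-0.25, -9.44, -18.63, -27.82, -37.01]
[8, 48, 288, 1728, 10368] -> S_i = 8*6^i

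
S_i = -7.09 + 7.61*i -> [-7.09, 0.52, 8.13, 15.74, 23.35]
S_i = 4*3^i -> [4, 12, 36, 108, 324]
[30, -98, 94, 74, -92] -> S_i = Random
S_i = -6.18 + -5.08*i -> [-6.18, -11.26, -16.34, -21.42, -26.5]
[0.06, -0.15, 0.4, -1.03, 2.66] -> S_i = 0.06*(-2.58)^i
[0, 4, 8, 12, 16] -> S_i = 0 + 4*i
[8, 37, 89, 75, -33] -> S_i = Random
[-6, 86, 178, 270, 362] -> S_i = -6 + 92*i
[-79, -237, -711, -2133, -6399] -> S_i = -79*3^i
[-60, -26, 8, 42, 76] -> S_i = -60 + 34*i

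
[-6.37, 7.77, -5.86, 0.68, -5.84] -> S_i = Random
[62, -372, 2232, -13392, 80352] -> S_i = 62*-6^i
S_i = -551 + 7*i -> [-551, -544, -537, -530, -523]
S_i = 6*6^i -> [6, 36, 216, 1296, 7776]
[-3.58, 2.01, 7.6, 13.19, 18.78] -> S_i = -3.58 + 5.59*i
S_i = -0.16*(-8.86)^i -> [-0.16, 1.42, -12.56, 111.28, -985.95]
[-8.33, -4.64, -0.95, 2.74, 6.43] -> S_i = -8.33 + 3.69*i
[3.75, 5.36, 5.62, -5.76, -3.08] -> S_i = Random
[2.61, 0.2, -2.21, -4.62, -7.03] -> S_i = 2.61 + -2.41*i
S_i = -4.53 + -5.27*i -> [-4.53, -9.8, -15.07, -20.34, -25.61]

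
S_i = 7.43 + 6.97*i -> [7.43, 14.4, 21.37, 28.34, 35.31]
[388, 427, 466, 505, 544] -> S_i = 388 + 39*i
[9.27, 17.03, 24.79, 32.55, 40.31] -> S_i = 9.27 + 7.76*i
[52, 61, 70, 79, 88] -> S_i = 52 + 9*i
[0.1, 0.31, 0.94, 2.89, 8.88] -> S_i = 0.10*3.07^i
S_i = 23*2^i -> [23, 46, 92, 184, 368]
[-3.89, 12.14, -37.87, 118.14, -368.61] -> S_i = -3.89*(-3.12)^i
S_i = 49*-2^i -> [49, -98, 196, -392, 784]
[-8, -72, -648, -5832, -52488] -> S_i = -8*9^i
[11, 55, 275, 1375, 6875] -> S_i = 11*5^i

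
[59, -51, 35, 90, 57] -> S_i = Random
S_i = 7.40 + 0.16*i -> [7.4, 7.56, 7.72, 7.88, 8.04]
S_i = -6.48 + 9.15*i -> [-6.48, 2.67, 11.82, 20.97, 30.12]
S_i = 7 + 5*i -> [7, 12, 17, 22, 27]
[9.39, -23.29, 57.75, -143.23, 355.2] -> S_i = 9.39*(-2.48)^i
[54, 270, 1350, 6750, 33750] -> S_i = 54*5^i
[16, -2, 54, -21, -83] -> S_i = Random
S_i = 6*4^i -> [6, 24, 96, 384, 1536]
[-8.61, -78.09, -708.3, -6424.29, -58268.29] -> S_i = -8.61*9.07^i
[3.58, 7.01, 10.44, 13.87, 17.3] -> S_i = 3.58 + 3.43*i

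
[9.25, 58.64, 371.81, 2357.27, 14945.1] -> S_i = 9.25*6.34^i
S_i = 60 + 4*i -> [60, 64, 68, 72, 76]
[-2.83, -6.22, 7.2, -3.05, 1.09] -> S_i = Random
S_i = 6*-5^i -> [6, -30, 150, -750, 3750]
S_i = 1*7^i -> [1, 7, 49, 343, 2401]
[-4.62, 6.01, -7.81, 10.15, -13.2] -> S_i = -4.62*(-1.30)^i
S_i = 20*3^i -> [20, 60, 180, 540, 1620]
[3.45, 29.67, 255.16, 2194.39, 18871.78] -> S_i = 3.45*8.60^i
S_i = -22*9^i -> [-22, -198, -1782, -16038, -144342]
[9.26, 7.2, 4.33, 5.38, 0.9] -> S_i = Random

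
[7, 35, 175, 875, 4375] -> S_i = 7*5^i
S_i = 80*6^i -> [80, 480, 2880, 17280, 103680]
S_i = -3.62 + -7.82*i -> [-3.62, -11.44, -19.26, -27.08, -34.9]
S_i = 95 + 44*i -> [95, 139, 183, 227, 271]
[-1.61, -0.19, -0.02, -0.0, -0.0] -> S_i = -1.61*0.12^i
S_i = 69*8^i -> [69, 552, 4416, 35328, 282624]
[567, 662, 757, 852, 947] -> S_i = 567 + 95*i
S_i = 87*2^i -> [87, 174, 348, 696, 1392]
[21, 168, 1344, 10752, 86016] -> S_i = 21*8^i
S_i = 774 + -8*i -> [774, 766, 758, 750, 742]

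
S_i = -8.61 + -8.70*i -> [-8.61, -17.31, -26.01, -34.71, -43.41]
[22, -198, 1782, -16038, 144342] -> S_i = 22*-9^i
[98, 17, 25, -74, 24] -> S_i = Random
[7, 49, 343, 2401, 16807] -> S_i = 7*7^i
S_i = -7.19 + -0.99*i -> [-7.19, -8.18, -9.17, -10.16, -11.15]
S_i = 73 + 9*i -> [73, 82, 91, 100, 109]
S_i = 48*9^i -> [48, 432, 3888, 34992, 314928]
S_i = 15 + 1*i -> [15, 16, 17, 18, 19]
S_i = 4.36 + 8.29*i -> [4.36, 12.65, 20.94, 29.23, 37.52]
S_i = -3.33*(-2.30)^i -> [-3.33, 7.66, -17.62, 40.52, -93.19]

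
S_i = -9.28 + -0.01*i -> [-9.28, -9.29, -9.3, -9.31, -9.32]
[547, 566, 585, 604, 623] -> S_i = 547 + 19*i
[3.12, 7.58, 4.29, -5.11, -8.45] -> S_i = Random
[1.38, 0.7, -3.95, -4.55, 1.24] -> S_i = Random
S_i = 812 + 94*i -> [812, 906, 1000, 1094, 1188]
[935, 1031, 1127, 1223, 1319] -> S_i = 935 + 96*i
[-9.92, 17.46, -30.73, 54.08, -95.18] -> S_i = -9.92*(-1.76)^i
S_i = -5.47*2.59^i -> [-5.47, -14.17, -36.69, -95.04, -246.14]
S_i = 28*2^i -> [28, 56, 112, 224, 448]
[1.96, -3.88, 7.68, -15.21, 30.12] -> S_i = 1.96*(-1.98)^i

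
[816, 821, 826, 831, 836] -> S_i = 816 + 5*i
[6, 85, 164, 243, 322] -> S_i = 6 + 79*i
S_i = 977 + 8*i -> [977, 985, 993, 1001, 1009]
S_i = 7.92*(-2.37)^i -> [7.92, -18.77, 44.49, -105.43, 249.87]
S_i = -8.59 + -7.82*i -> [-8.59, -16.41, -24.23, -32.05, -39.87]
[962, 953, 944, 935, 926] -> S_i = 962 + -9*i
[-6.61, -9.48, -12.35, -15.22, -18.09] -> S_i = -6.61 + -2.87*i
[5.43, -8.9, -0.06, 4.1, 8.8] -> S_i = Random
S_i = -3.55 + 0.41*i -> [-3.55, -3.14, -2.73, -2.32, -1.91]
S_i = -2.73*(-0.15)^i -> [-2.73, 0.41, -0.06, 0.01, -0.0]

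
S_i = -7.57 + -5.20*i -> [-7.57, -12.77, -17.97, -23.17, -28.37]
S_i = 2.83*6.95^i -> [2.83, 19.67, 136.7, 950.04, 6602.76]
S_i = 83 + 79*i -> [83, 162, 241, 320, 399]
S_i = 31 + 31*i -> [31, 62, 93, 124, 155]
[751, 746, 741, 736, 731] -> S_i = 751 + -5*i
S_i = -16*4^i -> [-16, -64, -256, -1024, -4096]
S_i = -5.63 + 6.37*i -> [-5.63, 0.74, 7.11, 13.48, 19.85]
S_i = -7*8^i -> [-7, -56, -448, -3584, -28672]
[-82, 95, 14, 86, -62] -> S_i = Random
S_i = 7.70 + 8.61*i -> [7.7, 16.31, 24.92, 33.53, 42.14]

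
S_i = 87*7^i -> [87, 609, 4263, 29841, 208887]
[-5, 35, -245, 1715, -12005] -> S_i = -5*-7^i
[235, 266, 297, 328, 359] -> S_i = 235 + 31*i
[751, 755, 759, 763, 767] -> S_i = 751 + 4*i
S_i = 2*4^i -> [2, 8, 32, 128, 512]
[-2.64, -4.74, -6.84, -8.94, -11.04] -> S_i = -2.64 + -2.10*i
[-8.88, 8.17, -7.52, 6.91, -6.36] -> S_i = -8.88*(-0.92)^i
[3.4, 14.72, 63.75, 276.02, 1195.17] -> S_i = 3.40*4.33^i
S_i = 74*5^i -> [74, 370, 1850, 9250, 46250]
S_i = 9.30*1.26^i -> [9.3, 11.72, 14.76, 18.6, 23.44]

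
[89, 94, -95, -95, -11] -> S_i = Random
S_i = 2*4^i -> [2, 8, 32, 128, 512]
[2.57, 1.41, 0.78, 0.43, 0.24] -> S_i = 2.57*0.55^i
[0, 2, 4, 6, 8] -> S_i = 0 + 2*i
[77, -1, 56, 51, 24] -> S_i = Random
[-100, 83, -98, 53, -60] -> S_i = Random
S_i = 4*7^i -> [4, 28, 196, 1372, 9604]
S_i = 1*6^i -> [1, 6, 36, 216, 1296]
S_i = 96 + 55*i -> [96, 151, 206, 261, 316]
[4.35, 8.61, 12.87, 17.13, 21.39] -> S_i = 4.35 + 4.26*i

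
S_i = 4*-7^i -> [4, -28, 196, -1372, 9604]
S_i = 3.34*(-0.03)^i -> [3.34, -0.1, 0.0, -0.0, 0.0]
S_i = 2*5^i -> [2, 10, 50, 250, 1250]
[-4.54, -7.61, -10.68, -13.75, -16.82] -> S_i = -4.54 + -3.07*i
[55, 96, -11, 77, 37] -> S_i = Random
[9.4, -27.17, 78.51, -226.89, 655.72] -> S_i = 9.40*(-2.89)^i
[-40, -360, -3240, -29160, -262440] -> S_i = -40*9^i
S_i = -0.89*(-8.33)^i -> [-0.89, 7.41, -61.76, 514.43, -4285.19]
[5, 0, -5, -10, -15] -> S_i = 5 + -5*i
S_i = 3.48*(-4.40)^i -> [3.48, -15.31, 67.37, -296.44, 1304.34]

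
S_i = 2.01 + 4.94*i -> [2.01, 6.95, 11.89, 16.83, 21.77]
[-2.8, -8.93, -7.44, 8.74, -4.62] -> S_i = Random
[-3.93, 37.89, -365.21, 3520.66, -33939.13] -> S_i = -3.93*(-9.64)^i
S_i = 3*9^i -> [3, 27, 243, 2187, 19683]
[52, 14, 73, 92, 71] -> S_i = Random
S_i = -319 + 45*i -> [-319, -274, -229, -184, -139]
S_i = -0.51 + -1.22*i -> [-0.51, -1.73, -2.95, -4.17, -5.39]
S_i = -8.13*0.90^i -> [-8.13, -7.32, -6.59, -5.93, -5.33]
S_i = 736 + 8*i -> [736, 744, 752, 760, 768]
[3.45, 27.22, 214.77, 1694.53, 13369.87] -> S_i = 3.45*7.89^i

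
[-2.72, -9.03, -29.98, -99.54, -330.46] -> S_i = -2.72*3.32^i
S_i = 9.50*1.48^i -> [9.5, 14.06, 20.81, 30.8, 45.58]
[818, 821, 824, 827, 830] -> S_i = 818 + 3*i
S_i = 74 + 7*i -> [74, 81, 88, 95, 102]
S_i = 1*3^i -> [1, 3, 9, 27, 81]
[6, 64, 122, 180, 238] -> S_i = 6 + 58*i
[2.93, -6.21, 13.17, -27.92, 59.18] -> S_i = 2.93*(-2.12)^i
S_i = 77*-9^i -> [77, -693, 6237, -56133, 505197]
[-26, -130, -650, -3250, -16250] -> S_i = -26*5^i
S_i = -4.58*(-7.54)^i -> [-4.58, 34.53, -260.38, 1963.27, -14803.04]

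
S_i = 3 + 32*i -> [3, 35, 67, 99, 131]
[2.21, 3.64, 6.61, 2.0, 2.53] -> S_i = Random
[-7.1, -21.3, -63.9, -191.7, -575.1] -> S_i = -7.10*3.00^i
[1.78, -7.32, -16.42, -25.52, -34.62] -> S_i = 1.78 + -9.10*i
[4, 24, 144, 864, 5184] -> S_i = 4*6^i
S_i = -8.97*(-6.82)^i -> [-8.97, 61.18, -417.22, 2845.41, -19405.73]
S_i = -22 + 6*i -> [-22, -16, -10, -4, 2]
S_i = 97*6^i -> [97, 582, 3492, 20952, 125712]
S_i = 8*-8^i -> [8, -64, 512, -4096, 32768]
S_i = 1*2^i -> [1, 2, 4, 8, 16]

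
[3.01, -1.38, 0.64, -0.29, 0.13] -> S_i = 3.01*(-0.46)^i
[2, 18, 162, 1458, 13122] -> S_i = 2*9^i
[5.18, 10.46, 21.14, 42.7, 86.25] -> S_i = 5.18*2.02^i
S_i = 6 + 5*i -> [6, 11, 16, 21, 26]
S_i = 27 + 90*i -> [27, 117, 207, 297, 387]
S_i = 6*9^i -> [6, 54, 486, 4374, 39366]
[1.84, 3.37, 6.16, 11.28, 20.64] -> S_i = 1.84*1.83^i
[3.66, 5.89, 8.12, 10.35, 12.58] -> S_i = 3.66 + 2.23*i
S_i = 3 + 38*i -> [3, 41, 79, 117, 155]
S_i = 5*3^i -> [5, 15, 45, 135, 405]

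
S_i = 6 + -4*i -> [6, 2, -2, -6, -10]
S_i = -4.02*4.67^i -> [-4.02, -18.77, -87.67, -409.43, -1912.03]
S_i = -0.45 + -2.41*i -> [-0.45, -2.86, -5.27, -7.68, -10.09]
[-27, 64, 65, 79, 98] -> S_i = Random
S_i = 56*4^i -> [56, 224, 896, 3584, 14336]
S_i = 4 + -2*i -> [4, 2, 0, -2, -4]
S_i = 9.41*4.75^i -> [9.41, 44.7, 212.31, 1008.49, 4790.31]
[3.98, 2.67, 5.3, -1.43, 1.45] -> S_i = Random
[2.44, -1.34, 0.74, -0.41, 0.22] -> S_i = 2.44*(-0.55)^i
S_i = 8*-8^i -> [8, -64, 512, -4096, 32768]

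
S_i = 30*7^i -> [30, 210, 1470, 10290, 72030]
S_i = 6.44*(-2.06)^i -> [6.44, -13.27, 27.33, -56.3, 115.97]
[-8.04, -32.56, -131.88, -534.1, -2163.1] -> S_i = -8.04*4.05^i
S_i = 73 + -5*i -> [73, 68, 63, 58, 53]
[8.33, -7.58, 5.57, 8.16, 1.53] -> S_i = Random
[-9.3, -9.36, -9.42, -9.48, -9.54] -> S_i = -9.30 + -0.06*i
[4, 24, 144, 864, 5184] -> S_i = 4*6^i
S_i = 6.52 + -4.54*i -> [6.52, 1.98, -2.56, -7.1, -11.64]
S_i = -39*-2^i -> [-39, 78, -156, 312, -624]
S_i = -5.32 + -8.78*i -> [-5.32, -14.1, -22.88, -31.66, -40.44]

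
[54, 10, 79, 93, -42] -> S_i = Random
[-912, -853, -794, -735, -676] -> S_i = -912 + 59*i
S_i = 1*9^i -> [1, 9, 81, 729, 6561]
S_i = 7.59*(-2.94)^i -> [7.59, -22.31, 65.6, -192.88, 567.06]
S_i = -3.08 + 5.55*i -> [-3.08, 2.47, 8.02, 13.57, 19.12]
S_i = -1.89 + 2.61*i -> [-1.89, 0.72, 3.33, 5.94, 8.55]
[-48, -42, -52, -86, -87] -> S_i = Random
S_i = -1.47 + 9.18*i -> [-1.47, 7.71, 16.89, 26.07, 35.25]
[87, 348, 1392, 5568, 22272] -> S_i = 87*4^i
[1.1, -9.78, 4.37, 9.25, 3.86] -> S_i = Random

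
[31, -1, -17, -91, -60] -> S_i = Random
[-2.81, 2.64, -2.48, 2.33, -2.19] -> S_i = -2.81*(-0.94)^i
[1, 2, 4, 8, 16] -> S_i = 1*2^i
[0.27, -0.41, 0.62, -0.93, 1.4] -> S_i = 0.27*(-1.51)^i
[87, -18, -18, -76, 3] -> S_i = Random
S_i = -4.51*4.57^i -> [-4.51, -20.61, -94.19, -430.45, -1967.17]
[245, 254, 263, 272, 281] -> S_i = 245 + 9*i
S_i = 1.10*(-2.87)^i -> [1.1, -3.16, 9.06, -26.0, 74.63]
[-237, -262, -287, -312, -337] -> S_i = -237 + -25*i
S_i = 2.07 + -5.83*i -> [2.07, -3.76, -9.59, -15.42, -21.25]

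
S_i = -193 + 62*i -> [-193, -131, -69, -7, 55]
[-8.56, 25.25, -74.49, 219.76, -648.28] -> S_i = -8.56*(-2.95)^i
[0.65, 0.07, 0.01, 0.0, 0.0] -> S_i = 0.65*0.11^i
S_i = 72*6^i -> [72, 432, 2592, 15552, 93312]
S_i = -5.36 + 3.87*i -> [-5.36, -1.49, 2.38, 6.25, 10.12]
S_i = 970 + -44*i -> [970, 926, 882, 838, 794]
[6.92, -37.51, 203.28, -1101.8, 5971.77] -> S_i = 6.92*(-5.42)^i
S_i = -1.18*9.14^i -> [-1.18, -10.79, -98.58, -900.99, -8235.06]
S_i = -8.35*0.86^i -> [-8.35, -7.18, -6.18, -5.31, -4.57]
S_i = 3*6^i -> [3, 18, 108, 648, 3888]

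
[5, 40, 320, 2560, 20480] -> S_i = 5*8^i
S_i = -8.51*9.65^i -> [-8.51, -82.12, -792.47, -7647.36, -73797.02]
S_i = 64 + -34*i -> [64, 30, -4, -38, -72]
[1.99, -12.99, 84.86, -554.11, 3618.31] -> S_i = 1.99*(-6.53)^i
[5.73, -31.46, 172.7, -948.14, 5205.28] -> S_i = 5.73*(-5.49)^i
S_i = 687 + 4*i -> [687, 691, 695, 699, 703]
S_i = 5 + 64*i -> [5, 69, 133, 197, 261]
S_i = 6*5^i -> [6, 30, 150, 750, 3750]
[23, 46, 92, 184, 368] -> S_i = 23*2^i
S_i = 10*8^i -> [10, 80, 640, 5120, 40960]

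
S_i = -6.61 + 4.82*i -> [-6.61, -1.79, 3.03, 7.85, 12.67]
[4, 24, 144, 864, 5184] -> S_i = 4*6^i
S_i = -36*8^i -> [-36, -288, -2304, -18432, -147456]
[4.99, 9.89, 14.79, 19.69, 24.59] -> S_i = 4.99 + 4.90*i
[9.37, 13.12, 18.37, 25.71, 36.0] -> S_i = 9.37*1.40^i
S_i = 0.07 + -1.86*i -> [0.07, -1.79, -3.65, -5.51, -7.37]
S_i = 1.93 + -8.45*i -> [1.93, -6.52, -14.97, -23.42, -31.87]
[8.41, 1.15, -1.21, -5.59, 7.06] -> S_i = Random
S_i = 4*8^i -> [4, 32, 256, 2048, 16384]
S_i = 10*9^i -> [10, 90, 810, 7290, 65610]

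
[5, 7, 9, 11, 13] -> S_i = 5 + 2*i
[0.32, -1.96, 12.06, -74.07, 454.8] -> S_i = 0.32*(-6.14)^i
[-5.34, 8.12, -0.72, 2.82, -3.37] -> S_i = Random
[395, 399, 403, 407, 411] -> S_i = 395 + 4*i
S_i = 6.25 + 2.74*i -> [6.25, 8.99, 11.73, 14.47, 17.21]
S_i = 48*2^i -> [48, 96, 192, 384, 768]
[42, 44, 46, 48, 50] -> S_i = 42 + 2*i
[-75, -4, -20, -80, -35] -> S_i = Random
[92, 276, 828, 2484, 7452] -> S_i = 92*3^i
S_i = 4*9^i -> [4, 36, 324, 2916, 26244]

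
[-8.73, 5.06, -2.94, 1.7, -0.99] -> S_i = -8.73*(-0.58)^i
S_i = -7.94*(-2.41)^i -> [-7.94, 19.14, -46.12, 111.14, -267.85]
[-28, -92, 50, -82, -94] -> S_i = Random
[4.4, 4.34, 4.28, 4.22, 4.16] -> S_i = 4.40 + -0.06*i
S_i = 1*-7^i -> [1, -7, 49, -343, 2401]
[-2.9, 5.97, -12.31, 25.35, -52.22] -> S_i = -2.90*(-2.06)^i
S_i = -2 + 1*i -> [-2, -1, 0, 1, 2]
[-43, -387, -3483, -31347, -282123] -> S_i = -43*9^i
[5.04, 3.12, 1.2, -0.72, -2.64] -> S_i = 5.04 + -1.92*i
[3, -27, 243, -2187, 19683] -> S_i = 3*-9^i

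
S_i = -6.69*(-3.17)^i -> [-6.69, 21.21, -67.23, 213.11, -675.56]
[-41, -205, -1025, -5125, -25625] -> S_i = -41*5^i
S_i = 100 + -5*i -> [100, 95, 90, 85, 80]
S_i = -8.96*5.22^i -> [-8.96, -46.77, -244.15, -1274.44, -6652.58]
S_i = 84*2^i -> [84, 168, 336, 672, 1344]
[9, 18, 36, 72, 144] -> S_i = 9*2^i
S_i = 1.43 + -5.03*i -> [1.43, -3.6, -8.63, -13.66, -18.69]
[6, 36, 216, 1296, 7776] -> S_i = 6*6^i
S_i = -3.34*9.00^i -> [-3.34, -30.06, -270.54, -2434.86, -21913.74]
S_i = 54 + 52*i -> [54, 106, 158, 210, 262]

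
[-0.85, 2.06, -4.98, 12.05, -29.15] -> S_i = -0.85*(-2.42)^i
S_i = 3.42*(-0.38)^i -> [3.42, -1.3, 0.49, -0.19, 0.07]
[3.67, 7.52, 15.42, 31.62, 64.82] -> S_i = 3.67*2.05^i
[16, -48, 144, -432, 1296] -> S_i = 16*-3^i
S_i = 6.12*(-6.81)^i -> [6.12, -41.68, 283.82, -1932.83, 13162.55]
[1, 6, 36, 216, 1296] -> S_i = 1*6^i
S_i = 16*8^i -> [16, 128, 1024, 8192, 65536]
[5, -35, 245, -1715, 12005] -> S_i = 5*-7^i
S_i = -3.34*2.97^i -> [-3.34, -9.92, -29.46, -87.5, -259.88]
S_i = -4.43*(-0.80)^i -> [-4.43, 3.54, -2.84, 2.27, -1.81]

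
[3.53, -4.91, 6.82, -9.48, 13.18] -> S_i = 3.53*(-1.39)^i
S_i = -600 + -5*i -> [-600, -605, -610, -615, -620]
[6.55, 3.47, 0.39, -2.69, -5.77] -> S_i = 6.55 + -3.08*i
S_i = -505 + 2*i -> [-505, -503, -501, -499, -497]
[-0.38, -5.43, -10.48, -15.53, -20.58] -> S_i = -0.38 + -5.05*i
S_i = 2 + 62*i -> [2, 64, 126, 188, 250]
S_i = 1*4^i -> [1, 4, 16, 64, 256]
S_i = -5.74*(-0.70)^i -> [-5.74, 4.02, -2.81, 1.97, -1.38]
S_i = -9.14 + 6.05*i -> [-9.14, -3.09, 2.96, 9.01, 15.06]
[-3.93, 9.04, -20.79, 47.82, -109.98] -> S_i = -3.93*(-2.30)^i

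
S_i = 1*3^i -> [1, 3, 9, 27, 81]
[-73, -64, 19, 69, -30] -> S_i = Random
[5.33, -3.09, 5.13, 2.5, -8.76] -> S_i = Random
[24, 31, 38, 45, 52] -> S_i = 24 + 7*i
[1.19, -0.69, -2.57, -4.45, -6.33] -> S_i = 1.19 + -1.88*i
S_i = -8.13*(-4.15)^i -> [-8.13, 33.74, -140.02, 581.08, -2411.48]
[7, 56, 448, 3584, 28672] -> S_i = 7*8^i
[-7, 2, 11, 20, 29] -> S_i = -7 + 9*i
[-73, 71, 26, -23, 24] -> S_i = Random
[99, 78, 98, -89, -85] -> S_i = Random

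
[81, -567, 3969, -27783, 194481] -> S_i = 81*-7^i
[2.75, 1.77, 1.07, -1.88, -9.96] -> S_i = Random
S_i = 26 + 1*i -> [26, 27, 28, 29, 30]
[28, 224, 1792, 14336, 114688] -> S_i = 28*8^i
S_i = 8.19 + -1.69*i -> [8.19, 6.5, 4.81, 3.12, 1.43]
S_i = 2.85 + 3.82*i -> [2.85, 6.67, 10.49, 14.31, 18.13]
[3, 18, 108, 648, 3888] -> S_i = 3*6^i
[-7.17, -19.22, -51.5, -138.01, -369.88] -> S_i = -7.17*2.68^i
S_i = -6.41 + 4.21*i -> [-6.41, -2.2, 2.01, 6.22, 10.43]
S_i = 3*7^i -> [3, 21, 147, 1029, 7203]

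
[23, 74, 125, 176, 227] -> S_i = 23 + 51*i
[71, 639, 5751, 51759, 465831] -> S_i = 71*9^i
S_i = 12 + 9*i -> [12, 21, 30, 39, 48]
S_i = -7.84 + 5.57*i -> [-7.84, -2.27, 3.3, 8.87, 14.44]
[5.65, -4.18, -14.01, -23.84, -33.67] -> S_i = 5.65 + -9.83*i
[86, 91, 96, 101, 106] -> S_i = 86 + 5*i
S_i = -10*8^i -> [-10, -80, -640, -5120, -40960]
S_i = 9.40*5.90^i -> [9.4, 55.46, 327.21, 1930.56, 11390.32]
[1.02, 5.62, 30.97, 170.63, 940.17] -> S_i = 1.02*5.51^i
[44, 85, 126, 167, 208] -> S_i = 44 + 41*i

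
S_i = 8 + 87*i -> [8, 95, 182, 269, 356]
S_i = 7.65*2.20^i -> [7.65, 16.83, 37.03, 81.46, 179.21]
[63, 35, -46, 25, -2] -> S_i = Random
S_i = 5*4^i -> [5, 20, 80, 320, 1280]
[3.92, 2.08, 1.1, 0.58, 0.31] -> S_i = 3.92*0.53^i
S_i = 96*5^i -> [96, 480, 2400, 12000, 60000]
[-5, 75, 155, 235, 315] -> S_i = -5 + 80*i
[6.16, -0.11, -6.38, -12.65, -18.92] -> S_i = 6.16 + -6.27*i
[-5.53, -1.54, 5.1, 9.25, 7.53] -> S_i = Random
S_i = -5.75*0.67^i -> [-5.75, -3.85, -2.58, -1.73, -1.16]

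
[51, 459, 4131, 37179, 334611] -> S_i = 51*9^i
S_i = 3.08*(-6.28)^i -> [3.08, -19.34, 121.47, -762.83, 4790.59]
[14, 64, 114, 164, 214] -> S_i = 14 + 50*i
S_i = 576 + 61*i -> [576, 637, 698, 759, 820]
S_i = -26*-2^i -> [-26, 52, -104, 208, -416]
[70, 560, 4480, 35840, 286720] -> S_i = 70*8^i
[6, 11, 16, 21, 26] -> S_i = 6 + 5*i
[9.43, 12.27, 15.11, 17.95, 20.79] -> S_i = 9.43 + 2.84*i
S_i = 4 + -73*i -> [4, -69, -142, -215, -288]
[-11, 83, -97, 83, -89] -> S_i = Random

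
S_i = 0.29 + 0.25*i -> [0.29, 0.54, 0.79, 1.04, 1.29]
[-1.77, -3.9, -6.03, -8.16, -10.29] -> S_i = -1.77 + -2.13*i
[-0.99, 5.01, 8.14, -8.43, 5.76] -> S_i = Random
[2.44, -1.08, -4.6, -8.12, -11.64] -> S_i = 2.44 + -3.52*i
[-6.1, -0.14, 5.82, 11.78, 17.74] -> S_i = -6.10 + 5.96*i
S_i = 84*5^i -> [84, 420, 2100, 10500, 52500]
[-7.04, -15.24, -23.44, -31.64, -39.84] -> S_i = -7.04 + -8.20*i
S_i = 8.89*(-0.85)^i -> [8.89, -7.56, 6.42, -5.46, 4.64]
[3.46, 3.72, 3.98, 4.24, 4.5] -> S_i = 3.46 + 0.26*i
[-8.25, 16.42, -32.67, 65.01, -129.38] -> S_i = -8.25*(-1.99)^i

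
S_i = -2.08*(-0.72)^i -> [-2.08, 1.5, -1.08, 0.78, -0.56]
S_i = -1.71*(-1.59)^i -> [-1.71, 2.72, -4.32, 6.87, -10.93]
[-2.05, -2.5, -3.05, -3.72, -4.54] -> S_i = -2.05*1.22^i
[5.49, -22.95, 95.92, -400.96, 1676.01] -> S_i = 5.49*(-4.18)^i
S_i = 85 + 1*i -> [85, 86, 87, 88, 89]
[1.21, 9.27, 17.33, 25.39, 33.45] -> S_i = 1.21 + 8.06*i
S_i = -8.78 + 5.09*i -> [-8.78, -3.69, 1.4, 6.49, 11.58]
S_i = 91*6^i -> [91, 546, 3276, 19656, 117936]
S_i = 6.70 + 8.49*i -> [6.7, 15.19, 23.68, 32.17, 40.66]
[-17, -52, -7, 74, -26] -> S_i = Random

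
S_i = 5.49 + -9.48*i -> [5.49, -3.99, -13.47, -22.95, -32.43]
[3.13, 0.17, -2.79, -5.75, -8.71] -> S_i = 3.13 + -2.96*i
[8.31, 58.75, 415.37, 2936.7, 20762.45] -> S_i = 8.31*7.07^i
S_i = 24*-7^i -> [24, -168, 1176, -8232, 57624]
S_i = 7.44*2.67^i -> [7.44, 19.86, 53.04, 141.61, 378.11]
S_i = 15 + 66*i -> [15, 81, 147, 213, 279]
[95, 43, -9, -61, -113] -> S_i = 95 + -52*i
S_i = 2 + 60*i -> [2, 62, 122, 182, 242]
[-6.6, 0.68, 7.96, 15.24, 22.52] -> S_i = -6.60 + 7.28*i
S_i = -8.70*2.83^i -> [-8.7, -24.62, -69.68, -197.19, -558.04]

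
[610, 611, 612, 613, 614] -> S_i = 610 + 1*i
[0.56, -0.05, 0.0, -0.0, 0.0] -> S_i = 0.56*(-0.09)^i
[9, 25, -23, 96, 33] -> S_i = Random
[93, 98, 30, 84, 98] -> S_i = Random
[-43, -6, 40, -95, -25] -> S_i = Random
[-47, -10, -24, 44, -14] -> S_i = Random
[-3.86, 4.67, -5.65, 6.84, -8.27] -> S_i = -3.86*(-1.21)^i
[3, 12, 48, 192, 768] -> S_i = 3*4^i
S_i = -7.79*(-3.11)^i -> [-7.79, 24.23, -75.35, 234.32, -728.75]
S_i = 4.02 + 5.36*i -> [4.02, 9.38, 14.74, 20.1, 25.46]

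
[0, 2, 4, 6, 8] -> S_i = 0 + 2*i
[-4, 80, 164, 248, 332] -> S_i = -4 + 84*i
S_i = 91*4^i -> [91, 364, 1456, 5824, 23296]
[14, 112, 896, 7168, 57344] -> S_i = 14*8^i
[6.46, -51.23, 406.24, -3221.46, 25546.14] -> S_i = 6.46*(-7.93)^i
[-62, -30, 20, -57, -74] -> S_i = Random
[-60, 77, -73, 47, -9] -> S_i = Random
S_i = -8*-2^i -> [-8, 16, -32, 64, -128]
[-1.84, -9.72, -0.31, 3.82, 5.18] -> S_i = Random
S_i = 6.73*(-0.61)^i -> [6.73, -4.11, 2.5, -1.53, 0.93]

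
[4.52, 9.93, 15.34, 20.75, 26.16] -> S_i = 4.52 + 5.41*i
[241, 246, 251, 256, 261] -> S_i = 241 + 5*i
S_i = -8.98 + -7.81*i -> [-8.98, -16.79, -24.6, -32.41, -40.22]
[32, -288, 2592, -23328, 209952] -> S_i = 32*-9^i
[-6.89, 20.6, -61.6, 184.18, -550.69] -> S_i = -6.89*(-2.99)^i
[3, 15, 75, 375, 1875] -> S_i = 3*5^i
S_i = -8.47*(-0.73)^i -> [-8.47, 6.18, -4.51, 3.29, -2.41]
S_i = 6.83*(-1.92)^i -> [6.83, -13.11, 25.18, -48.34, 92.82]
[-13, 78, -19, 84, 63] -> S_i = Random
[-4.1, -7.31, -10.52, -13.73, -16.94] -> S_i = -4.10 + -3.21*i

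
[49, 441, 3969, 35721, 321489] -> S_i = 49*9^i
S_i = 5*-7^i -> [5, -35, 245, -1715, 12005]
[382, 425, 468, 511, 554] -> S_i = 382 + 43*i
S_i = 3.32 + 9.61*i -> [3.32, 12.93, 22.54, 32.15, 41.76]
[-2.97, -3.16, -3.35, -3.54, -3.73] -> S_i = -2.97 + -0.19*i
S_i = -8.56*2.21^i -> [-8.56, -18.92, -41.81, -92.4, -204.19]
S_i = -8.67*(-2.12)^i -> [-8.67, 18.38, -38.97, 82.61, -175.13]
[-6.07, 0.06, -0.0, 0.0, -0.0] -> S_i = -6.07*(-0.01)^i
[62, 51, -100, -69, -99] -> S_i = Random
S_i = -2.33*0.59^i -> [-2.33, -1.37, -0.81, -0.48, -0.28]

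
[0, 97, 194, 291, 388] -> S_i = 0 + 97*i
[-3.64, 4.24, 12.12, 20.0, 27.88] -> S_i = -3.64 + 7.88*i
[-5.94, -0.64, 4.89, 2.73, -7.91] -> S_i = Random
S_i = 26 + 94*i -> [26, 120, 214, 308, 402]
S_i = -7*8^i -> [-7, -56, -448, -3584, -28672]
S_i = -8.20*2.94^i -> [-8.2, -24.11, -70.88, -208.38, -612.64]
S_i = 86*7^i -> [86, 602, 4214, 29498, 206486]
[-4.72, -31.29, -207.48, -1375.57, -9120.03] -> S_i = -4.72*6.63^i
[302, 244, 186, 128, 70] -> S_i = 302 + -58*i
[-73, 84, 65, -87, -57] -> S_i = Random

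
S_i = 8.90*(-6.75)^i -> [8.9, -60.08, 405.51, -2737.17, 18475.88]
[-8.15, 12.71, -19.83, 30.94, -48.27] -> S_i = -8.15*(-1.56)^i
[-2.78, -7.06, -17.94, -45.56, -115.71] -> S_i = -2.78*2.54^i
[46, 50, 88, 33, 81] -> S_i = Random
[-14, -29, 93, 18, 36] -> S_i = Random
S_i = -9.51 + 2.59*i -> [-9.51, -6.92, -4.33, -1.74, 0.85]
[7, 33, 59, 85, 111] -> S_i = 7 + 26*i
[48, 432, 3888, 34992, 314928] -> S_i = 48*9^i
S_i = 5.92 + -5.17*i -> [5.92, 0.75, -4.42, -9.59, -14.76]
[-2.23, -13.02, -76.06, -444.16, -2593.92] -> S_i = -2.23*5.84^i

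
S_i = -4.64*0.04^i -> [-4.64, -0.19, -0.01, -0.0, -0.0]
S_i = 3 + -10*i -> [3, -7, -17, -27, -37]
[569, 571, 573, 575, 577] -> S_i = 569 + 2*i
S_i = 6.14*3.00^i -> [6.14, 18.42, 55.26, 165.78, 497.34]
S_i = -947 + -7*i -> [-947, -954, -961, -968, -975]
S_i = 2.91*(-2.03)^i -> [2.91, -5.91, 11.99, -24.34, 49.42]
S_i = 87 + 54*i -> [87, 141, 195, 249, 303]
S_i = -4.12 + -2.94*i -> [-4.12, -7.06, -10.0, -12.94, -15.88]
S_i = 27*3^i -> [27, 81, 243, 729, 2187]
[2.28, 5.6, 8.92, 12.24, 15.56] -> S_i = 2.28 + 3.32*i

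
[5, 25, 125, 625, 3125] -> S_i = 5*5^i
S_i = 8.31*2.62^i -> [8.31, 21.77, 57.04, 149.45, 391.57]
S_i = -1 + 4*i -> [-1, 3, 7, 11, 15]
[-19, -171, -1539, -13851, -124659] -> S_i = -19*9^i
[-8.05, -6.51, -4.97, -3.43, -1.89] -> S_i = -8.05 + 1.54*i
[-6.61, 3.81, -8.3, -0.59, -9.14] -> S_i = Random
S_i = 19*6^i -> [19, 114, 684, 4104, 24624]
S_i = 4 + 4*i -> [4, 8, 12, 16, 20]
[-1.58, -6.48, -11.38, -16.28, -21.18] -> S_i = -1.58 + -4.90*i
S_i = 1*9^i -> [1, 9, 81, 729, 6561]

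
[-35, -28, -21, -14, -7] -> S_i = -35 + 7*i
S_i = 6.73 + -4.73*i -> [6.73, 2.0, -2.73, -7.46, -12.19]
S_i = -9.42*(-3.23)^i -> [-9.42, 30.43, -98.28, 317.44, -1025.32]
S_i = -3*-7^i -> [-3, 21, -147, 1029, -7203]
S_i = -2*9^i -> [-2, -18, -162, -1458, -13122]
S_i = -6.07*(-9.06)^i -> [-6.07, 54.99, -498.25, 4514.12, -40897.94]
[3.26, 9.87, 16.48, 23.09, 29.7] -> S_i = 3.26 + 6.61*i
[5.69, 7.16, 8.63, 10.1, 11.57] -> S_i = 5.69 + 1.47*i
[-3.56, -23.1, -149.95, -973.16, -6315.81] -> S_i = -3.56*6.49^i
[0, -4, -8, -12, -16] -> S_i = 0 + -4*i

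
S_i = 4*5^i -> [4, 20, 100, 500, 2500]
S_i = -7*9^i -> [-7, -63, -567, -5103, -45927]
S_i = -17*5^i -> [-17, -85, -425, -2125, -10625]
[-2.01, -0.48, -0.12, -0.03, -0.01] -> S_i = -2.01*0.24^i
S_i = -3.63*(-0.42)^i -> [-3.63, 1.52, -0.64, 0.27, -0.11]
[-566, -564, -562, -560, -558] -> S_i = -566 + 2*i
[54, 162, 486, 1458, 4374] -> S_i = 54*3^i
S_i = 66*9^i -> [66, 594, 5346, 48114, 433026]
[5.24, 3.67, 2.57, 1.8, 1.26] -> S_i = 5.24*0.70^i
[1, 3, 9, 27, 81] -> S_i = 1*3^i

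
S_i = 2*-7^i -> [2, -14, 98, -686, 4802]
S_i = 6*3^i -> [6, 18, 54, 162, 486]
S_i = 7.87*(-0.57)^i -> [7.87, -4.49, 2.56, -1.46, 0.83]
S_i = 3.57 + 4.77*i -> [3.57, 8.34, 13.11, 17.88, 22.65]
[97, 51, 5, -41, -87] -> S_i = 97 + -46*i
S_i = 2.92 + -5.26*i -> [2.92, -2.34, -7.6, -12.86, -18.12]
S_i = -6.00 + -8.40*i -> [-6.0, -14.4, -22.8, -31.2, -39.6]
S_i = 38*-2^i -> [38, -76, 152, -304, 608]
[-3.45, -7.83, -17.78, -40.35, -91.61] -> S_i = -3.45*2.27^i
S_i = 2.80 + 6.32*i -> [2.8, 9.12, 15.44, 21.76, 28.08]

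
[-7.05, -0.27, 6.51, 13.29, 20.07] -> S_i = -7.05 + 6.78*i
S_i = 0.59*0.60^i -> [0.59, 0.35, 0.21, 0.13, 0.08]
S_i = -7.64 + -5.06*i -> [-7.64, -12.7, -17.76, -22.82, -27.88]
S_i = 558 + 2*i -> [558, 560, 562, 564, 566]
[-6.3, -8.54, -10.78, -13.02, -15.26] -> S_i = -6.30 + -2.24*i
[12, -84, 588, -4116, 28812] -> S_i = 12*-7^i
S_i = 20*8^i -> [20, 160, 1280, 10240, 81920]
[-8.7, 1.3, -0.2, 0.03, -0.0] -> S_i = -8.70*(-0.15)^i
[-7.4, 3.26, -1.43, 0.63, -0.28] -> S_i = -7.40*(-0.44)^i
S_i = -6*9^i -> [-6, -54, -486, -4374, -39366]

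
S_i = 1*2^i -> [1, 2, 4, 8, 16]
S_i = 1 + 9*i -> [1, 10, 19, 28, 37]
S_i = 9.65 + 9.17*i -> [9.65, 18.82, 27.99, 37.16, 46.33]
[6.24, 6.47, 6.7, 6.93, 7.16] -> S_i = 6.24 + 0.23*i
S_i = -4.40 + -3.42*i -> [-4.4, -7.82, -11.24, -14.66, -18.08]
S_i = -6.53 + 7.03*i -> [-6.53, 0.5, 7.53, 14.56, 21.59]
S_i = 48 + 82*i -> [48, 130, 212, 294, 376]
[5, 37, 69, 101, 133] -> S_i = 5 + 32*i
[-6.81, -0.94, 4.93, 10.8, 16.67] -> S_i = -6.81 + 5.87*i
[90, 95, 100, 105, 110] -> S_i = 90 + 5*i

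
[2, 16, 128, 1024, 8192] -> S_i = 2*8^i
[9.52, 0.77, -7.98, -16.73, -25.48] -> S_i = 9.52 + -8.75*i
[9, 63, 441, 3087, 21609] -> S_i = 9*7^i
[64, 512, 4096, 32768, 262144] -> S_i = 64*8^i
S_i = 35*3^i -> [35, 105, 315, 945, 2835]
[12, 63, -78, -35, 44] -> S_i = Random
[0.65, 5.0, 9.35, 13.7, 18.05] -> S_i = 0.65 + 4.35*i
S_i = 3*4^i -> [3, 12, 48, 192, 768]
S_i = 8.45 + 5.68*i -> [8.45, 14.13, 19.81, 25.49, 31.17]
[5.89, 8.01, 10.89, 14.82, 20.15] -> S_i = 5.89*1.36^i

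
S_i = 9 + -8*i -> [9, 1, -7, -15, -23]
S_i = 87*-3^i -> [87, -261, 783, -2349, 7047]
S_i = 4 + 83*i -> [4, 87, 170, 253, 336]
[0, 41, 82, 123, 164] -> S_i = 0 + 41*i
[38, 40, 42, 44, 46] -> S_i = 38 + 2*i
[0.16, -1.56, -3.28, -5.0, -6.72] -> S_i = 0.16 + -1.72*i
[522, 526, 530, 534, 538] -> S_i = 522 + 4*i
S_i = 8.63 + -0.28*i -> [8.63, 8.35, 8.07, 7.79, 7.51]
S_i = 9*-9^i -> [9, -81, 729, -6561, 59049]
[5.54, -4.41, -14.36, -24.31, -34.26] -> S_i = 5.54 + -9.95*i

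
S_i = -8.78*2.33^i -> [-8.78, -20.46, -47.67, -111.06, -258.77]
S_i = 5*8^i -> [5, 40, 320, 2560, 20480]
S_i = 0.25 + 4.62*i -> [0.25, 4.87, 9.49, 14.11, 18.73]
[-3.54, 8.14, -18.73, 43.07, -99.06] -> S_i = -3.54*(-2.30)^i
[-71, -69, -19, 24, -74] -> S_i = Random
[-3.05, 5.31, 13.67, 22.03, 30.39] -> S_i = -3.05 + 8.36*i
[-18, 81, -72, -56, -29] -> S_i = Random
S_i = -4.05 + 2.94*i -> [-4.05, -1.11, 1.83, 4.77, 7.71]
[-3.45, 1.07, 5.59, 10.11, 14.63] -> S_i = -3.45 + 4.52*i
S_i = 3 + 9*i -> [3, 12, 21, 30, 39]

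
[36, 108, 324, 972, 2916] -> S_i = 36*3^i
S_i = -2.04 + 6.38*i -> [-2.04, 4.34, 10.72, 17.1, 23.48]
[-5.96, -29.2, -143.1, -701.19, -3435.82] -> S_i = -5.96*4.90^i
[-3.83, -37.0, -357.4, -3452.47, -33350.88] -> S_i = -3.83*9.66^i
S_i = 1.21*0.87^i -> [1.21, 1.05, 0.92, 0.8, 0.69]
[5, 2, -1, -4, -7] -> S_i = 5 + -3*i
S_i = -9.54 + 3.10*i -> [-9.54, -6.44, -3.34, -0.24, 2.86]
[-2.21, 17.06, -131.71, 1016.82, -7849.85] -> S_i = -2.21*(-7.72)^i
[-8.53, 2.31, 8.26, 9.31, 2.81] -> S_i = Random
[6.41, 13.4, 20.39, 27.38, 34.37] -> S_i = 6.41 + 6.99*i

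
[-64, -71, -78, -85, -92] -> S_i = -64 + -7*i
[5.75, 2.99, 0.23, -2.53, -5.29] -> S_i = 5.75 + -2.76*i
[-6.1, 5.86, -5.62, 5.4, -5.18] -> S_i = -6.10*(-0.96)^i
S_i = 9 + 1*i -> [9, 10, 11, 12, 13]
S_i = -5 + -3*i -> [-5, -8, -11, -14, -17]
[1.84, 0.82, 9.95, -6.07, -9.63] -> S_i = Random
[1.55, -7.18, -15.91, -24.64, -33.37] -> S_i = 1.55 + -8.73*i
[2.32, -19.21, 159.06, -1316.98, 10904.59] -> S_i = 2.32*(-8.28)^i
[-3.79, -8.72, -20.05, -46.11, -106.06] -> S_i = -3.79*2.30^i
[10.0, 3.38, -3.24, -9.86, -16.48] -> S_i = 10.00 + -6.62*i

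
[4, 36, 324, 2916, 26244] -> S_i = 4*9^i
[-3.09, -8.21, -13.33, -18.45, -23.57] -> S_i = -3.09 + -5.12*i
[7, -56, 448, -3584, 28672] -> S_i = 7*-8^i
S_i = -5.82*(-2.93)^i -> [-5.82, 17.05, -49.96, 146.39, -428.94]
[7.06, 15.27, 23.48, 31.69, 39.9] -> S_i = 7.06 + 8.21*i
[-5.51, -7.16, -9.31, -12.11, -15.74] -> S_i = -5.51*1.30^i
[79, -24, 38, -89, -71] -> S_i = Random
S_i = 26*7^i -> [26, 182, 1274, 8918, 62426]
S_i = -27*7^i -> [-27, -189, -1323, -9261, -64827]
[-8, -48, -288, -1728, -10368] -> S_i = -8*6^i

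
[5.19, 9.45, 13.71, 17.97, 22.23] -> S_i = 5.19 + 4.26*i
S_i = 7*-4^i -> [7, -28, 112, -448, 1792]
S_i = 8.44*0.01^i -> [8.44, 0.08, 0.0, 0.0, 0.0]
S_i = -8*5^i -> [-8, -40, -200, -1000, -5000]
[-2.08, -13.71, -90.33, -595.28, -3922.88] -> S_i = -2.08*6.59^i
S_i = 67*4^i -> [67, 268, 1072, 4288, 17152]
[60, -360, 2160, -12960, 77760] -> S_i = 60*-6^i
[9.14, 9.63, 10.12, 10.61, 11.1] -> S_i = 9.14 + 0.49*i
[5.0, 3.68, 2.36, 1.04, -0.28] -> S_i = 5.00 + -1.32*i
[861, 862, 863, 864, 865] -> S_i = 861 + 1*i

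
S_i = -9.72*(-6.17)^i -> [-9.72, 59.97, -370.03, 2283.08, -14086.62]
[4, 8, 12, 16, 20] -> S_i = 4 + 4*i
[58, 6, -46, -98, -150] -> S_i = 58 + -52*i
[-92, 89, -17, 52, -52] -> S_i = Random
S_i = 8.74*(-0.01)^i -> [8.74, -0.09, 0.0, -0.0, 0.0]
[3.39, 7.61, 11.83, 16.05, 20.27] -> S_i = 3.39 + 4.22*i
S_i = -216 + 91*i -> [-216, -125, -34, 57, 148]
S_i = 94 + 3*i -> [94, 97, 100, 103, 106]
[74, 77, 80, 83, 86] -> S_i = 74 + 3*i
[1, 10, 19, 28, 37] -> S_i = 1 + 9*i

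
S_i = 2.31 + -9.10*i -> [2.31, -6.79, -15.89, -24.99, -34.09]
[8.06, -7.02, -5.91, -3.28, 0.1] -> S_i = Random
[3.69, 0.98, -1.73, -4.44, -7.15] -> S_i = 3.69 + -2.71*i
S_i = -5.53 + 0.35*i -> [-5.53, -5.18, -4.83, -4.48, -4.13]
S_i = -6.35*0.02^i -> [-6.35, -0.13, -0.0, -0.0, -0.0]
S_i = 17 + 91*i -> [17, 108, 199, 290, 381]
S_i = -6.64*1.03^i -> [-6.64, -6.84, -7.04, -7.26, -7.47]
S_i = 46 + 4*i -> [46, 50, 54, 58, 62]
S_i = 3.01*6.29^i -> [3.01, 18.93, 119.09, 749.06, 4711.61]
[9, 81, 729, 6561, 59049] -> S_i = 9*9^i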